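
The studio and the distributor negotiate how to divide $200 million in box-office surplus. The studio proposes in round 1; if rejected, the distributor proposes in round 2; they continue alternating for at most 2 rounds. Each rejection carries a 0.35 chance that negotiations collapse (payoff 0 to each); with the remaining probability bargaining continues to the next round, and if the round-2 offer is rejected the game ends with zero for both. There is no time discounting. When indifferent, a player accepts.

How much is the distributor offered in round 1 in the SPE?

130

Round 2 (the distributor proposes): rejection yields 0 for the studio; the distributor offers 0 and keeps 200.
Round 1 (the studio proposes): rejecting gives the distributor an expected 0.65 × 200 = 130, so the studio offers 130, keeping 70.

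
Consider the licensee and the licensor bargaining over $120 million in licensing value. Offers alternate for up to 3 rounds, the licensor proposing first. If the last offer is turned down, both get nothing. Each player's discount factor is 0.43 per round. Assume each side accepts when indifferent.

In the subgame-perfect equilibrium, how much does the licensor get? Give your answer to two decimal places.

90.59

Round 3 (the licensor proposes): rejection yields 0 for the licensee; the licensor offers 0 and keeps 120.
Round 2 (the licensee proposes): the licensor can get 120 next round, worth 0.43 × 120 = 51.6 now. The licensee offers 51.6 and keeps 120 − 51.6 = 68.4.
Round 1 (the licensor proposes): the licensee can get 68.4 next round, worth 0.43 × 68.4 = 29.412 now, so the licensor offers 29.412, keeping 90.588.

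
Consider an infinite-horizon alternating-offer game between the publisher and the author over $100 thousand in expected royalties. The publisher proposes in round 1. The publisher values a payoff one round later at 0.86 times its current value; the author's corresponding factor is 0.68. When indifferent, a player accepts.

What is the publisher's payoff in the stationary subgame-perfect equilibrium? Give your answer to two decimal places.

77.07

In a stationary SPE each proposer offers the other exactly their discounted continuation value.
If the publisher keeps x when proposing and the author keeps y when proposing, then x = 100 − 0.68y and y = 100 − 0.86x.
Solving: x = 100(1 − 0.68) / (1 − 0.86·0.68) = 32 / 0.4152 ≈ 77.0713.
The author gets 100 − 77.0713 ≈ 22.9287.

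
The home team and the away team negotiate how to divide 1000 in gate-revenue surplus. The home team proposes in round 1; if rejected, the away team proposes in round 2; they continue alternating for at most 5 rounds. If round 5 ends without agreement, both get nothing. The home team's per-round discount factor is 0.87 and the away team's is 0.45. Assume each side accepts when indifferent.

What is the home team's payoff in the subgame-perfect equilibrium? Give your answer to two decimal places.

Round 5 (the home team proposes): the away team will accept anything ≥ 0, so the home team offers 0 and keeps 1000.
Round 4 (the away team proposes): the home team can get 1000 next round, worth 0.87 × 1000 = 870 now, so the away team offers 870, keeping 130.
Round 3 (the home team proposes): the away team can get 130 next round, worth 0.45 × 130 = 58.5 now; the home team offers that and keeps 941.5.
Round 2 (the away team proposes): the home team can get 941.5 next round, worth 0.87 × 941.5 = 819.105 now. The away team offers 819.105 and keeps 1000 − 819.105 = 180.895.
Round 1 (the home team proposes): the away team can get 180.895 next round, worth 0.45 × 180.895 = 81.40275 now. The home team offers 81.40275 and keeps 1000 − 81.40275 = 918.59725.

918.60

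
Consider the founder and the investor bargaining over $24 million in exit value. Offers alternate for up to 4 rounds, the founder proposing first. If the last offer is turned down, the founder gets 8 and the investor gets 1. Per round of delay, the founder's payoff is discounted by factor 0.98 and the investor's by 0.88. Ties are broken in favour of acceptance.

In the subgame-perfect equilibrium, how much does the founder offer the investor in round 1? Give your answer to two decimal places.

12.56

Round 4 (the investor proposes): the founder gets 8 if talks fail, so the investor offers 8 and keeps 16.
Round 3 (the founder proposes): the investor can get 16 next round, worth 0.88 × 16 = 14.08 now; the founder offers that and keeps 9.92.
Round 2 (the investor proposes): the founder can get 9.92 next round, worth 0.98 × 9.92 = 9.7216 now, so the investor offers 9.7216, keeping 14.2784.
Round 1 (the founder proposes): the investor can get 14.2784 next round, worth 0.88 × 14.2784 = 12.564992 now, so the founder offers 12.564992, keeping 11.435008.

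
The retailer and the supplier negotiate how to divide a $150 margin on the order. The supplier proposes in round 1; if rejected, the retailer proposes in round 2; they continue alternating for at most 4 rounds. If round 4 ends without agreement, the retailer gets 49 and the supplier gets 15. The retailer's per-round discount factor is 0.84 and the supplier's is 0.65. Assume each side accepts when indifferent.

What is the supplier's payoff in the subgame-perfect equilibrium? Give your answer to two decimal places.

43.98

Round 4 (the retailer proposes): the supplier gets 15 if talks fail, so the retailer offers 15 and keeps 135.
Round 3 (the supplier proposes): the retailer can get 135 next round, worth 0.84 × 135 = 113.4 now, so the supplier offers 113.4, keeping 36.6.
Round 2 (the retailer proposes): the supplier can get 36.6 next round, worth 0.65 × 36.6 = 23.79 now. The retailer offers 23.79 and keeps 150 − 23.79 = 126.21.
Round 1 (the supplier proposes): the retailer can get 126.21 next round, worth 0.84 × 126.21 = 106.0164 now. The supplier offers 106.0164 and keeps 150 − 106.0164 = 43.9836.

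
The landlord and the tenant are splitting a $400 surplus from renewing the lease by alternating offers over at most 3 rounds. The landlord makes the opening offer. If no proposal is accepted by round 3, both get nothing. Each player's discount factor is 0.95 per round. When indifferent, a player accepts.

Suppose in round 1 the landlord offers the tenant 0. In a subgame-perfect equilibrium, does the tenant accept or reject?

Reject

Work out the tenant's continuation value if the offer is rejected.
Round 3 (the landlord proposes): rejection yields 0 for the tenant; the landlord offers 0 and keeps 400.
Round 2 (the tenant proposes): the landlord can get 400 next round, worth 0.95 × 400 = 380 now, so the tenant offers 380, keeping 20.
So by rejecting in round 1, the tenant gets 20 next round, worth 0.95 × 20 = 19 now.
Offer 0 < 19, so the tenant rejects.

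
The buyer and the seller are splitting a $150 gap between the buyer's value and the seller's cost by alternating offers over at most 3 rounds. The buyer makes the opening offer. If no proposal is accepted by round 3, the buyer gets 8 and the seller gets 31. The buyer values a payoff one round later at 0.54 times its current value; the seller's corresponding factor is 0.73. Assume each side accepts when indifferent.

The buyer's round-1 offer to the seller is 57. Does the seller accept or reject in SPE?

Round 3 (the buyer proposes): the seller gets 31 if talks fail, so the buyer offers 31 and keeps 119.
Round 2 (the seller proposes): the buyer can get 119 next round, worth 0.54 × 119 = 64.26 now. The seller offers 64.26 and keeps 150 − 64.26 = 85.74.
So by rejecting in round 1, the seller gets 85.74 next round, worth 0.73 × 85.74 = 62.5902 now.
Offer 57 < 62.5902, so the seller rejects.

Reject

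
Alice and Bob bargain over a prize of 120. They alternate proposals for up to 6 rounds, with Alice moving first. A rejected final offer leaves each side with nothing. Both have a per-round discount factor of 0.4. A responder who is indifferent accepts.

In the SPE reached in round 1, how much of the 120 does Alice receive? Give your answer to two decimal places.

85.36

Work backward from the last round.
Round 6 (Bob proposes): Alice will accept anything ≥ 0, so Bob offers 0 and keeps 120.
Round 5 (Alice proposes): Bob can get 120 next round, worth 0.4 × 120 = 48 now; Alice offers that and keeps 72.
Round 4 (Bob proposes): Alice can get 72 next round, worth 0.4 × 72 = 28.8 now, so Bob offers 28.8, keeping 91.2.
Round 3 (Alice proposes): Bob can get 91.2 next round, worth 0.4 × 91.2 = 36.48 now. Alice offers 36.48 and keeps 120 − 36.48 = 83.52.
Round 2 (Bob proposes): Alice can get 83.52 next round, worth 0.4 × 83.52 = 33.408 now. Bob offers 33.408 and keeps 120 − 33.408 = 86.592.
Round 1 (Alice proposes): Bob can get 86.592 next round, worth 0.4 × 86.592 = 34.6368 now; Alice offers that and keeps 85.3632.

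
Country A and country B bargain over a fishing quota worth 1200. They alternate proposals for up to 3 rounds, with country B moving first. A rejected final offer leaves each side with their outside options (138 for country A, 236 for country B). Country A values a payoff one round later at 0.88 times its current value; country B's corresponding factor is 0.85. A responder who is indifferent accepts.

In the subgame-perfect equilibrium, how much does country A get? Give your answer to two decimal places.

Solve by backward induction from round 3.
Round 3 (country B proposes): country A gets 138 if talks fail, so country B offers 138 and keeps 1062.
Round 2 (country A proposes): country B can get 1062 next round, worth 0.85 × 1062 = 902.7 now, so country A offers 902.7, keeping 297.3.
Round 1 (country B proposes): country A can get 297.3 next round, worth 0.88 × 297.3 = 261.624 now; country B offers that and keeps 938.376.

261.62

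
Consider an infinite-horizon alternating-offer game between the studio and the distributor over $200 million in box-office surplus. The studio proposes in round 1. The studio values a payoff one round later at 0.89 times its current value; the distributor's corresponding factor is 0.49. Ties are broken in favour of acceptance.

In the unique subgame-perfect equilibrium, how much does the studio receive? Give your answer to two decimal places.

180.88

Let x be the studio's share when the studio proposes and y be the distributor's share when the distributor proposes.
The distributor accepts iff offered ≥ 0.49·y, so x = 200 − 0.49y. Symmetrically y = 200 − 0.89x.
Substituting: x = 200 − 0.49(200 − 0.89x), giving x(1 − 0.89·0.49) = 200(1 − 0.49).
So x = 200 × 0.51 / 0.5639 ≈ 180.8831, and the distributor receives 200 − x ≈ 19.1169.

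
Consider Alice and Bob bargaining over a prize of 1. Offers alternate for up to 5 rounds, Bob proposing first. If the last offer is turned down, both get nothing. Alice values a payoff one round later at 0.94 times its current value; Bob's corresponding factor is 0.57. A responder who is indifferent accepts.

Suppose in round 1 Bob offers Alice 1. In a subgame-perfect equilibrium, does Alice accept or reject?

Work out Alice's continuation value if the offer is rejected.
Round 5 (Bob proposes): Alice will accept anything ≥ 0, so Bob offers 0 and keeps 1.
Round 4 (Alice proposes): Bob can get 1 next round, worth 0.57 × 1 = 0.57 now. Alice offers 0.57 and keeps 1 − 0.57 = 0.43.
Round 3 (Bob proposes): Alice can get 0.43 next round, worth 0.94 × 0.43 = 0.4042 now; Bob offers that and keeps 0.5958.
Round 2 (Alice proposes): Bob can get 0.5958 next round, worth 0.57 × 0.5958 = 0.339606 now, so Alice offers 0.339606, keeping 0.660394.
So by rejecting in round 1, Alice gets 0.660394 next round, worth 0.94 × 0.660394 = 0.62077036 now.
Offer 1 ≥ 0.62077036, so Alice accepts.

Accept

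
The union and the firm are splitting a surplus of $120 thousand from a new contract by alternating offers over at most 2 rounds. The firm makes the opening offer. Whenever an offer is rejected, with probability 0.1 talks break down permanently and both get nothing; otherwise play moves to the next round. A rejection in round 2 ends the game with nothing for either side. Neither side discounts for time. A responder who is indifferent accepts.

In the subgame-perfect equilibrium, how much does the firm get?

Round 2 (the union proposes): the firm will accept anything ≥ 0, so the union offers 0 and keeps 120.
Round 1 (the firm proposes): rejecting gives the union an expected 0.9 × 120 = 108; the firm offers that and keeps 12.

12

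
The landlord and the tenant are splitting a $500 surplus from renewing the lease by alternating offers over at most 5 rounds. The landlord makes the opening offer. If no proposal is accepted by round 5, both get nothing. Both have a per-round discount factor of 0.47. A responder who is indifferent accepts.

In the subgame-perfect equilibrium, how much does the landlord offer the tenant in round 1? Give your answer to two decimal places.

Work backward from the last round.
Round 5 (the landlord proposes): the tenant will accept anything ≥ 0, so the landlord offers 0 and keeps 500.
Round 4 (the tenant proposes): the landlord can get 500 next round, worth 0.47 × 500 = 235 now. The tenant offers 235 and keeps 500 − 235 = 265.
Round 3 (the landlord proposes): the tenant can get 265 next round, worth 0.47 × 265 = 124.55 now. The landlord offers 124.55 and keeps 500 − 124.55 = 375.45.
Round 2 (the tenant proposes): the landlord can get 375.45 next round, worth 0.47 × 375.45 = 176.4615 now, so the tenant offers 176.4615, keeping 323.5385.
Round 1 (the landlord proposes): the tenant can get 323.5385 next round, worth 0.47 × 323.5385 = 152.063095 now. The landlord offers 152.063095 and keeps 500 − 152.063095 = 347.936905.

152.06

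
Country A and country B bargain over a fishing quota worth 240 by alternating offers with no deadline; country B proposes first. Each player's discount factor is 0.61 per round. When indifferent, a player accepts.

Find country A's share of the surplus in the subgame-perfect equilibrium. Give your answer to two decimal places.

90.93

When country B proposes, country A accepts any offer worth at least 0.61 times what country A would get by proposing next round; and vice versa.
This gives x = 240 − 0.61y and y = 240 − 0.61x, where x and y are each side's share when it proposes.
Hence (1 − 0.61·0.61)x = 240(1 − 0.61), i.e. 0.6279·x = 93.6.
x ≈ 149.0683; country A's share is 240 − x ≈ 90.9317.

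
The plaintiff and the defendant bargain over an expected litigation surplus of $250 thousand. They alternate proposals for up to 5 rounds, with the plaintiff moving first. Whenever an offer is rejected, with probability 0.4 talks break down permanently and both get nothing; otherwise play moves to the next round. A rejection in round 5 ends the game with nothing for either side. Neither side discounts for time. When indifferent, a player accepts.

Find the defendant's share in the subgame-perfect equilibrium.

81.6

Round 5 (the plaintiff proposes): the defendant will accept anything ≥ 0, so the plaintiff offers 0 and keeps 250.
Round 4 (the defendant proposes): rejecting gives the plaintiff an expected 0.6 × 250 = 150; the defendant offers that and keeps 100.
Round 3 (the plaintiff proposes): rejecting gives the defendant an expected 0.6 × 100 = 60, so the plaintiff offers 60, keeping 190.
Round 2 (the defendant proposes): rejecting gives the plaintiff an expected 0.6 × 190 = 114; the defendant offers that and keeps 136.
Round 1 (the plaintiff proposes): rejecting gives the defendant an expected 0.6 × 136 = 81.6; the plaintiff offers that and keeps 168.4.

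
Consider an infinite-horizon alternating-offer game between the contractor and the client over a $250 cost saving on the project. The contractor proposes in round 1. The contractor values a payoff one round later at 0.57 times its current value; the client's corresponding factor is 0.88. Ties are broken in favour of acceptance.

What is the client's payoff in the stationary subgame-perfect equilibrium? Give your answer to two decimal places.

189.81

When the contractor proposes, the client accepts any offer worth at least 0.88 times what the client would get by proposing next round; and vice versa.
This gives x = 250 − 0.88y and y = 250 − 0.57x, where x and y are each side's share when it proposes.
Hence (1 − 0.88·0.57)x = 250(1 − 0.88), i.e. 0.4984·x = 30.
x ≈ 60.1926; the client's share is 250 − x ≈ 189.8074.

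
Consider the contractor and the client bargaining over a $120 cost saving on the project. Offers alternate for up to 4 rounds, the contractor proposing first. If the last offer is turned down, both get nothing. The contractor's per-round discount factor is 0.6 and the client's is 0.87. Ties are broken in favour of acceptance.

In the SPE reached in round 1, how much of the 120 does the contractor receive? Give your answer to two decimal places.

23.74

Round 4 (the client proposes): rejection yields 0 for the contractor; the client offers 0 and keeps 120.
Round 3 (the contractor proposes): the client can get 120 next round, worth 0.87 × 120 = 104.4 now, so the contractor offers 104.4, keeping 15.6.
Round 2 (the client proposes): the contractor can get 15.6 next round, worth 0.6 × 15.6 = 9.36 now. The client offers 9.36 and keeps 120 − 9.36 = 110.64.
Round 1 (the contractor proposes): the client can get 110.64 next round, worth 0.87 × 110.64 = 96.2568 now. The contractor offers 96.2568 and keeps 120 − 96.2568 = 23.7432.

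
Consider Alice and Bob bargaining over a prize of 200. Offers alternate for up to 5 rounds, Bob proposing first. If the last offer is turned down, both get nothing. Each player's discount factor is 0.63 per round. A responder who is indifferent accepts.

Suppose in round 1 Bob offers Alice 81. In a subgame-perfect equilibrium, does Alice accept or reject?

Accept

Round 5 (Bob proposes): Alice will accept anything ≥ 0, so Bob offers 0 and keeps 200.
Round 4 (Alice proposes): Bob can get 200 next round, worth 0.63 × 200 = 126 now; Alice offers that and keeps 74.
Round 3 (Bob proposes): Alice can get 74 next round, worth 0.63 × 74 = 46.62 now; Bob offers that and keeps 153.38.
Round 2 (Alice proposes): Bob can get 153.38 next round, worth 0.63 × 153.38 = 96.6294 now, so Alice offers 96.6294, keeping 103.3706.
So by rejecting in round 1, Alice gets 103.3706 next round, worth 0.63 × 103.3706 = 65.123478 now.
Offer 81 ≥ 65.123478, so Alice accepts.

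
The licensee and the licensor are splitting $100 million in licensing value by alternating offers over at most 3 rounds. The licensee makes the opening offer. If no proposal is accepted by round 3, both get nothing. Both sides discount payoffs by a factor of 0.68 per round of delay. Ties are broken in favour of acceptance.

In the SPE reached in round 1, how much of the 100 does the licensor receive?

21.76

By backward induction:
Round 3 (the licensee proposes): the licensor will accept anything ≥ 0, so the licensee offers 0 and keeps 100.
Round 2 (the licensor proposes): the licensee can get 100 next round, worth 0.68 × 100 = 68 now; the licensor offers that and keeps 32.
Round 1 (the licensee proposes): the licensor can get 32 next round, worth 0.68 × 32 = 21.76 now; the licensee offers that and keeps 78.24.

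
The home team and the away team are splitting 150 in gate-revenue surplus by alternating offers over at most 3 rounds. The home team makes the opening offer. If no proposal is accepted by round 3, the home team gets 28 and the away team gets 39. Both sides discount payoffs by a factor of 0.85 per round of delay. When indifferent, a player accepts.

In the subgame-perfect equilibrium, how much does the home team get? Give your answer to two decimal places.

102.70

Round 3 (the home team proposes): the away team gets 39 if talks fail, so the home team offers 39 and keeps 111.
Round 2 (the away team proposes): the home team can get 111 next round, worth 0.85 × 111 = 94.35 now. The away team offers 94.35 and keeps 150 − 94.35 = 55.65.
Round 1 (the home team proposes): the away team can get 55.65 next round, worth 0.85 × 55.65 = 47.3025 now. The home team offers 47.3025 and keeps 150 − 47.3025 = 102.6975.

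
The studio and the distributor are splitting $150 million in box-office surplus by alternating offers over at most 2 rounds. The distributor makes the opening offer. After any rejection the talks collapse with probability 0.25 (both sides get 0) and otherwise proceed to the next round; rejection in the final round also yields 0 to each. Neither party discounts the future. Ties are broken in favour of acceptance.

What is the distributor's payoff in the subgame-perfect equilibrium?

37.5

Round 2 (the studio proposes): rejection yields 0 for the distributor; the studio offers 0 and keeps 150.
Round 1 (the distributor proposes): rejecting gives the studio an expected 0.75 × 150 = 112.5; the distributor offers that and keeps 37.5.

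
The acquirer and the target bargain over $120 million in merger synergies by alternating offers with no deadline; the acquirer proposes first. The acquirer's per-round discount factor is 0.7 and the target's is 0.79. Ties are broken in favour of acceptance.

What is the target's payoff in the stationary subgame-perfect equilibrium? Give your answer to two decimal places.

Let x be the acquirer's share when the acquirer proposes and y be the target's share when the target proposes.
The target accepts iff offered ≥ 0.79·y, so x = 120 − 0.79y. Symmetrically y = 120 − 0.7x.
Substituting: x = 120 − 0.79(120 − 0.7x), giving x(1 − 0.7·0.79) = 120(1 − 0.79).
So x = 120 × 0.21 / 0.447 ≈ 56.3758, and the target receives 120 − x ≈ 63.6242.

63.62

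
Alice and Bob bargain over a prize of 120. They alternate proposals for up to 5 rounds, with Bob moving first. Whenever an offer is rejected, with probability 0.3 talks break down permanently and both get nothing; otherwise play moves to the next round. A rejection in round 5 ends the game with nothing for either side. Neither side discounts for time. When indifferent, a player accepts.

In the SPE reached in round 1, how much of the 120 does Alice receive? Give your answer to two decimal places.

37.55

Round 5 (Bob proposes): rejection yields 0 for Alice; Bob offers 0 and keeps 120.
Round 4 (Alice proposes): rejecting gives Bob an expected 0.7 × 120 = 84. Alice offers 84 and keeps 120 − 84 = 36.
Round 3 (Bob proposes): rejecting gives Alice an expected 0.7 × 36 = 25.2. Bob offers 25.2 and keeps 120 − 25.2 = 94.8.
Round 2 (Alice proposes): rejecting gives Bob an expected 0.7 × 94.8 = 66.36, so Alice offers 66.36, keeping 53.64.
Round 1 (Bob proposes): rejecting gives Alice an expected 0.7 × 53.64 = 37.548, so Bob offers 37.548, keeping 82.452.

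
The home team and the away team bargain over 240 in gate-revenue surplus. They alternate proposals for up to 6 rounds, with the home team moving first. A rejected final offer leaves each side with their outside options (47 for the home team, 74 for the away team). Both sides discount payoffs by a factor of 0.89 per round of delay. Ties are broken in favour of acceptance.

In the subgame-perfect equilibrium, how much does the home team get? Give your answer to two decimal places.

90.12

Solve by backward induction from round 6.
Round 6 (the away team proposes): the home team gets 47 if talks fail, so the away team offers 47 and keeps 193.
Round 5 (the home team proposes): the away team can get 193 next round, worth 0.89 × 193 = 171.77 now; the home team offers that and keeps 68.23.
Round 4 (the away team proposes): the home team can get 68.23 next round, worth 0.89 × 68.23 = 60.7247 now, so the away team offers 60.7247, keeping 179.2753.
Round 3 (the home team proposes): the away team can get 179.2753 next round, worth 0.89 × 179.2753 = 159.555017 now. The home team offers 159.555017 and keeps 240 − 159.555017 = 80.444983.
Round 2 (the away team proposes): the home team can get 80.444983 next round, worth 0.89 × 80.444983 = 71.59603487 now; the away team offers that and keeps 168.40396513.
Round 1 (the home team proposes): the away team can get 168.40396513 next round, worth 0.89 × 168.40396513 = 149.8795289657 now; the home team offers that and keeps 90.1204710343.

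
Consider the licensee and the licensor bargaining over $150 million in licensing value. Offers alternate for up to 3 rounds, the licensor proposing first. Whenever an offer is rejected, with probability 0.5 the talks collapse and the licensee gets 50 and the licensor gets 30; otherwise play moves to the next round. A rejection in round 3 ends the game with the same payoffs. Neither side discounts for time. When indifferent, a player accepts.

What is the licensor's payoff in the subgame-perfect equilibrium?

82.5

By backward induction:
Round 3 (the licensor proposes): the licensee gets 50 if talks fail, so the licensor offers 50 and keeps 100.
Round 2 (the licensee proposes): rejecting gives the licensor an expected 0.5 × 100 + 0.5 × 30 = 65, so the licensee offers 65, keeping 85.
Round 1 (the licensor proposes): rejecting gives the licensee an expected 0.5 × 85 + 0.5 × 50 = 67.5. The licensor offers 67.5 and keeps 150 − 67.5 = 82.5.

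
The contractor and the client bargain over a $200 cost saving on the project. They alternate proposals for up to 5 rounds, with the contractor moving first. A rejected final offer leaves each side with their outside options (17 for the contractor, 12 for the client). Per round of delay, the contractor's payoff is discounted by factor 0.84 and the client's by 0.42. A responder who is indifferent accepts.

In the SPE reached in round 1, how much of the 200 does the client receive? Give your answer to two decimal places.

Solve by backward induction from round 5.
Round 5 (the contractor proposes): the client gets 12 if talks fail, so the contractor offers 12 and keeps 188.
Round 4 (the client proposes): the contractor can get 188 next round, worth 0.84 × 188 = 157.92 now; the client offers that and keeps 42.08.
Round 3 (the contractor proposes): the client can get 42.08 next round, worth 0.42 × 42.08 = 17.6736 now, so the contractor offers 17.6736, keeping 182.3264.
Round 2 (the client proposes): the contractor can get 182.3264 next round, worth 0.84 × 182.3264 = 153.154176 now; the client offers that and keeps 46.845824.
Round 1 (the contractor proposes): the client can get 46.845824 next round, worth 0.42 × 46.845824 = 19.67524608 now; the contractor offers that and keeps 180.32475392.

19.68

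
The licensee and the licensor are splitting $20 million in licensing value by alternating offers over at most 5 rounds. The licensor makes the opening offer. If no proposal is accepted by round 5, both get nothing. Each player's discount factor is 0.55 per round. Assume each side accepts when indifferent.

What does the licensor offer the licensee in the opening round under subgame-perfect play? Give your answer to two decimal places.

Round 5 (the licensor proposes): the licensee will accept anything ≥ 0, so the licensor offers 0 and keeps 20.
Round 4 (the licensee proposes): the licensor can get 20 next round, worth 0.55 × 20 = 11 now, so the licensee offers 11, keeping 9.
Round 3 (the licensor proposes): the licensee can get 9 next round, worth 0.55 × 9 = 4.95 now. The licensor offers 4.95 and keeps 20 − 4.95 = 15.05.
Round 2 (the licensee proposes): the licensor can get 15.05 next round, worth 0.55 × 15.05 = 8.2775 now. The licensee offers 8.2775 and keeps 20 − 8.2775 = 11.7225.
Round 1 (the licensor proposes): the licensee can get 11.7225 next round, worth 0.55 × 11.7225 = 6.447375 now. The licensor offers 6.447375 and keeps 20 − 6.447375 = 13.552625.

6.45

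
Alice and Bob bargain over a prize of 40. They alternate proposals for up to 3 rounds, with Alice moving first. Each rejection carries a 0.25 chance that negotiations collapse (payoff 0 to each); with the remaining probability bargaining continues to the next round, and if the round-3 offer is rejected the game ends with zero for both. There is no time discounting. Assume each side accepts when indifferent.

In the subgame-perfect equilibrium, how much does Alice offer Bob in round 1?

By backward induction:
Round 3 (Alice proposes): rejection yields 0 for Bob; Alice offers 0 and keeps 40.
Round 2 (Bob proposes): rejecting gives Alice an expected 0.75 × 40 = 30, so Bob offers 30, keeping 10.
Round 1 (Alice proposes): rejecting gives Bob an expected 0.75 × 10 = 7.5. Alice offers 7.5 and keeps 40 − 7.5 = 32.5.

7.5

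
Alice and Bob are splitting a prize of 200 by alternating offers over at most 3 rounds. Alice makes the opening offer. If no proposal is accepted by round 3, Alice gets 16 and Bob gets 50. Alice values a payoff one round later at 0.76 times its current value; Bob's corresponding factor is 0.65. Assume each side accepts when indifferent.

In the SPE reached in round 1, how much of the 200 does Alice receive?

144.1

Solve by backward induction from round 3.
Round 3 (Alice proposes): Bob gets 50 if talks fail, so Alice offers 50 and keeps 150.
Round 2 (Bob proposes): Alice can get 150 next round, worth 0.76 × 150 = 114 now; Bob offers that and keeps 86.
Round 1 (Alice proposes): Bob can get 86 next round, worth 0.65 × 86 = 55.9 now; Alice offers that and keeps 144.1.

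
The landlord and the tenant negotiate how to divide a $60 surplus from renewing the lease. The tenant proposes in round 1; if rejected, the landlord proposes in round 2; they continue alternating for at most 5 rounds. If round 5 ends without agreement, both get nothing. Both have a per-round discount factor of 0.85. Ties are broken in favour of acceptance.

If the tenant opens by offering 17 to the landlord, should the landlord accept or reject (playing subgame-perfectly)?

Accept

Round 5 (the tenant proposes): the landlord will accept anything ≥ 0, so the tenant offers 0 and keeps 60.
Round 4 (the landlord proposes): the tenant can get 60 next round, worth 0.85 × 60 = 51 now, so the landlord offers 51, keeping 9.
Round 3 (the tenant proposes): the landlord can get 9 next round, worth 0.85 × 9 = 7.65 now; the tenant offers that and keeps 52.35.
Round 2 (the landlord proposes): the tenant can get 52.35 next round, worth 0.85 × 52.35 = 44.4975 now, so the landlord offers 44.4975, keeping 15.5025.
So by rejecting in round 1, the landlord gets 15.5025 next round, worth 0.85 × 15.5025 = 13.177125 now.
Offer 17 ≥ 13.177125, so the landlord accepts.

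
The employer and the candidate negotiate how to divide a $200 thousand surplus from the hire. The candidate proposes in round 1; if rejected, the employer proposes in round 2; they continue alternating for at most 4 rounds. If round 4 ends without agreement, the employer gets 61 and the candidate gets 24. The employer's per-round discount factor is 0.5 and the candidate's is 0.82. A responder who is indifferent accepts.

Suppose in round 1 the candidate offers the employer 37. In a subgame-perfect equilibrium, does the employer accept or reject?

Round 4 (the employer proposes): the candidate gets 24 if talks fail, so the employer offers 24 and keeps 176.
Round 3 (the candidate proposes): the employer can get 176 next round, worth 0.5 × 176 = 88 now; the candidate offers that and keeps 112.
Round 2 (the employer proposes): the candidate can get 112 next round, worth 0.82 × 112 = 91.84 now, so the employer offers 91.84, keeping 108.16.
So by rejecting in round 1, the employer gets 108.16 next round, worth 0.5 × 108.16 = 54.08 now.
Offer 37 < 54.08, so the employer rejects.

Reject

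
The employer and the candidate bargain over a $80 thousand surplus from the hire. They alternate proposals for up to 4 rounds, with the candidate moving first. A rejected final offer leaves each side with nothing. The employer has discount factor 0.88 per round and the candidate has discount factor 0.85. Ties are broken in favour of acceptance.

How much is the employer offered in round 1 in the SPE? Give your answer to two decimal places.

63.22

Round 4 (the employer proposes): rejection yields 0 for the candidate; the employer offers 0 and keeps 80.
Round 3 (the candidate proposes): the employer can get 80 next round, worth 0.88 × 80 = 70.4 now; the candidate offers that and keeps 9.6.
Round 2 (the employer proposes): the candidate can get 9.6 next round, worth 0.85 × 9.6 = 8.16 now, so the employer offers 8.16, keeping 71.84.
Round 1 (the candidate proposes): the employer can get 71.84 next round, worth 0.88 × 71.84 = 63.2192 now, so the candidate offers 63.2192, keeping 16.7808.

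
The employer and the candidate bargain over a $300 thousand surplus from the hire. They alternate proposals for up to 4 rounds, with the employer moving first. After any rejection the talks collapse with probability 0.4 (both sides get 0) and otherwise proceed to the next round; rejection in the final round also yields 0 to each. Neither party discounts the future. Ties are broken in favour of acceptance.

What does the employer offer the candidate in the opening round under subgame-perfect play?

136.8

Round 4 (the candidate proposes): the employer will accept anything ≥ 0, so the candidate offers 0 and keeps 300.
Round 3 (the employer proposes): rejecting gives the candidate an expected 0.6 × 300 = 180; the employer offers that and keeps 120.
Round 2 (the candidate proposes): rejecting gives the employer an expected 0.6 × 120 = 72. The candidate offers 72 and keeps 300 − 72 = 228.
Round 1 (the employer proposes): rejecting gives the candidate an expected 0.6 × 228 = 136.8. The employer offers 136.8 and keeps 300 − 136.8 = 163.2.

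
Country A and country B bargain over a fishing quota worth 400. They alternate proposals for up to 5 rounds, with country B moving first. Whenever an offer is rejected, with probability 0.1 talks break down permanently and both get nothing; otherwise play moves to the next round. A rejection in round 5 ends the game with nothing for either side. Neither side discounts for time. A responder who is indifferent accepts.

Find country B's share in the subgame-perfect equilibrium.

334.84

By backward induction:
Round 5 (country B proposes): rejection yields 0 for country A; country B offers 0 and keeps 400.
Round 4 (country A proposes): rejecting gives country B an expected 0.9 × 400 = 360, so country A offers 360, keeping 40.
Round 3 (country B proposes): rejecting gives country A an expected 0.9 × 40 = 36, so country B offers 36, keeping 364.
Round 2 (country A proposes): rejecting gives country B an expected 0.9 × 364 = 327.6. Country A offers 327.6 and keeps 400 − 327.6 = 72.4.
Round 1 (country B proposes): rejecting gives country A an expected 0.9 × 72.4 = 65.16. Country B offers 65.16 and keeps 400 − 65.16 = 334.84.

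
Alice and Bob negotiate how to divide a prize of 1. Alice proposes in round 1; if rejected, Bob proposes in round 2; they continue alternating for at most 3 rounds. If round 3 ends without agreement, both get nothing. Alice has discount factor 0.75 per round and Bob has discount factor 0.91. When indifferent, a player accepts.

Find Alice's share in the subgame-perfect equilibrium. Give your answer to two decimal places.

Work backward from the last round.
Round 3 (Alice proposes): rejection yields 0 for Bob; Alice offers 0 and keeps 1.
Round 2 (Bob proposes): Alice can get 1 next round, worth 0.75 × 1 = 0.75 now, so Bob offers 0.75, keeping 0.25.
Round 1 (Alice proposes): Bob can get 0.25 next round, worth 0.91 × 0.25 = 0.2275 now; Alice offers that and keeps 0.7725.

0.77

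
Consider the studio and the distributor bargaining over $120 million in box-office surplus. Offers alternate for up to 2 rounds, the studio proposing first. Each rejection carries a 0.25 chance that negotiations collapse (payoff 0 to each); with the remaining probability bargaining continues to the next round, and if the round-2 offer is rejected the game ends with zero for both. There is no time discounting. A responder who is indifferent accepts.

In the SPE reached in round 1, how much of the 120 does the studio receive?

30

Round 2 (the distributor proposes): rejection yields 0 for the studio; the distributor offers 0 and keeps 120.
Round 1 (the studio proposes): rejecting gives the distributor an expected 0.75 × 120 = 90, so the studio offers 90, keeping 30.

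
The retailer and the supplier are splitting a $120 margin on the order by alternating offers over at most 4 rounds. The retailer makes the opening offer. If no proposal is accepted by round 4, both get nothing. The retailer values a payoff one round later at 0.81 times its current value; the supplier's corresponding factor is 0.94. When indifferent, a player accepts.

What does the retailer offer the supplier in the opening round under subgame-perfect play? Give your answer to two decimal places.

Round 4 (the supplier proposes): the retailer will accept anything ≥ 0, so the supplier offers 0 and keeps 120.
Round 3 (the retailer proposes): the supplier can get 120 next round, worth 0.94 × 120 = 112.8 now, so the retailer offers 112.8, keeping 7.2.
Round 2 (the supplier proposes): the retailer can get 7.2 next round, worth 0.81 × 7.2 = 5.832 now, so the supplier offers 5.832, keeping 114.168.
Round 1 (the retailer proposes): the supplier can get 114.168 next round, worth 0.94 × 114.168 = 107.31792 now, so the retailer offers 107.31792, keeping 12.68208.

107.32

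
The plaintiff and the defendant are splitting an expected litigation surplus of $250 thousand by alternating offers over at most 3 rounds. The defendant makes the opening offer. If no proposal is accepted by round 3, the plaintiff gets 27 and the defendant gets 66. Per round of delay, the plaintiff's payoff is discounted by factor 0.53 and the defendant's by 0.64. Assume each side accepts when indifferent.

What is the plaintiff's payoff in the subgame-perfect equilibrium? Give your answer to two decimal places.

56.86

Round 3 (the defendant proposes): the plaintiff gets 27 if talks fail, so the defendant offers 27 and keeps 223.
Round 2 (the plaintiff proposes): the defendant can get 223 next round, worth 0.64 × 223 = 142.72 now. The plaintiff offers 142.72 and keeps 250 − 142.72 = 107.28.
Round 1 (the defendant proposes): the plaintiff can get 107.28 next round, worth 0.53 × 107.28 = 56.8584 now. The defendant offers 56.8584 and keeps 250 − 56.8584 = 193.1416.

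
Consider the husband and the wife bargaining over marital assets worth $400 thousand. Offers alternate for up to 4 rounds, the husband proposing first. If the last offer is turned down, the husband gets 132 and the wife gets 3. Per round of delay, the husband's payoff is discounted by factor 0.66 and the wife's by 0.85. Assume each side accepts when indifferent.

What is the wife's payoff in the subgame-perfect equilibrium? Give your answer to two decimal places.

243.40

Round 4 (the wife proposes): the husband gets 132 if talks fail, so the wife offers 132 and keeps 268.
Round 3 (the husband proposes): the wife can get 268 next round, worth 0.85 × 268 = 227.8 now; the husband offers that and keeps 172.2.
Round 2 (the wife proposes): the husband can get 172.2 next round, worth 0.66 × 172.2 = 113.652 now, so the wife offers 113.652, keeping 286.348.
Round 1 (the husband proposes): the wife can get 286.348 next round, worth 0.85 × 286.348 = 243.3958 now. The husband offers 243.3958 and keeps 400 − 243.3958 = 156.6042.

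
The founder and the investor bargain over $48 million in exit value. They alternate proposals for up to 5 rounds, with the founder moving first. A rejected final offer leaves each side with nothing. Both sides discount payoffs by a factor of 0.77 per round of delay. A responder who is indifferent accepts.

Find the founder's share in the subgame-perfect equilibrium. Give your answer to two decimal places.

34.46

By backward induction:
Round 5 (the founder proposes): the investor will accept anything ≥ 0, so the founder offers 0 and keeps 48.
Round 4 (the investor proposes): the founder can get 48 next round, worth 0.77 × 48 = 36.96 now, so the investor offers 36.96, keeping 11.04.
Round 3 (the founder proposes): the investor can get 11.04 next round, worth 0.77 × 11.04 = 8.5008 now. The founder offers 8.5008 and keeps 48 − 8.5008 = 39.4992.
Round 2 (the investor proposes): the founder can get 39.4992 next round, worth 0.77 × 39.4992 = 30.414384 now. The investor offers 30.414384 and keeps 48 − 30.414384 = 17.585616.
Round 1 (the founder proposes): the investor can get 17.585616 next round, worth 0.77 × 17.585616 = 13.54092432 now. The founder offers 13.54092432 and keeps 48 − 13.54092432 = 34.45907568.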